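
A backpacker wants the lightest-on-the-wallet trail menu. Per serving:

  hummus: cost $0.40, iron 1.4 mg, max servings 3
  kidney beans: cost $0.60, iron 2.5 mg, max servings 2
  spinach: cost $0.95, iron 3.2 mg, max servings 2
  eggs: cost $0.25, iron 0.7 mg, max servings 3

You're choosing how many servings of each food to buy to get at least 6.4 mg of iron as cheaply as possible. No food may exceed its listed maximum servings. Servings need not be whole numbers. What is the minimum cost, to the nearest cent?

Cost per mg of iron: kidney beans $0.2400, hummus $0.2857, spinach $0.2969, eggs $0.3571.
Take 2 servings of kidney beans: +5.0 mg iron for $1.20 (total $1.20, still need 1.4 mg).
Take 1 serving of hummus: +1.4 mg iron for $0.40 (total $1.60, still need 0.0 mg).
Filling from the cheapest source first is optimal under one linear minimum: $1.60.

$1.60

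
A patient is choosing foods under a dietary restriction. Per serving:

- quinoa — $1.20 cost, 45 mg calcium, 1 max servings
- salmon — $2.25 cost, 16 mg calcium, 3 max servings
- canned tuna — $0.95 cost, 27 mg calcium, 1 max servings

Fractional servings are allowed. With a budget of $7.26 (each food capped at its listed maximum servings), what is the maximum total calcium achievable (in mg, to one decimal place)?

Calcium per dollar: quinoa 37.5, canned tuna 28.42, salmon 7.111.
Take 1 serving of quinoa: spends $1.20, +45.0 mg calcium (running total 45.0 mg).
Take 1 serving of canned tuna: spends $0.95, +27.0 mg calcium (running total 72.0 mg).
Take 2.271 servings of salmon: spends $5.11, +36.3 mg calcium (running total 108.3 mg).
Filling greedily by calcium-per-dollar is optimal for one linear limit, giving 108.3 mg.

108.3 mg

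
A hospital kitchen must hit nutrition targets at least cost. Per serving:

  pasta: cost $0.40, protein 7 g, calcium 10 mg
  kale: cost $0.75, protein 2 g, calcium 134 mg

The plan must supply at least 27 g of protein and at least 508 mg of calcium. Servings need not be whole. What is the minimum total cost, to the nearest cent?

With two linear requirements the optimum uses one or two foods; enumerate the corners.
pasta only: max(27/7, 508/10) = 50.8 servings → $20.32.
kale only: max(27/2, 508/134) = 13.5 servings → $10.12.
pasta + kale with both tight: 2.834 servings and 3.58 servings → $3.82.
So the least-cost plan costs $3.82.

$3.82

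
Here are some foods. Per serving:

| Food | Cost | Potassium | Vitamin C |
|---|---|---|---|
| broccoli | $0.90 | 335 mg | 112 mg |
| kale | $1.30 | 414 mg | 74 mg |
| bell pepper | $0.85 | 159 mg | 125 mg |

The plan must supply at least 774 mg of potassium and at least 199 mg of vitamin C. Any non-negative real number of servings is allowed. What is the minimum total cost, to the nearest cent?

$2.08

An LP optimum is at a vertex; with two nutrient constraints at most two foods are used. Check each candidate.
broccoli only: max(774/335, 199/112) = 2.31 servings → $2.08.
kale only: max(774/414, 199/74) = 2.689 servings → $3.50.
bell pepper only: max(774/159, 199/125) = 4.868 servings → $4.14.
broccoli + kale with both tight: 1.164 servings and 0.9279 servings → $2.25.
broccoli + bell pepper with both targets exact would need a negative amount; discard.
kale + bell pepper with both tight: 1.628 servings and 0.628 servings → $2.65.
The minimum over all feasible corners is $2.08.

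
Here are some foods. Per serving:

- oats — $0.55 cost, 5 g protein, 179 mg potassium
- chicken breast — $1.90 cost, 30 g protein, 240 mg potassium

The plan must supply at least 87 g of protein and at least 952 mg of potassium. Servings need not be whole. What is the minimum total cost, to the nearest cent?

$5.94

This is a tiny linear program; its minimum lies at a vertex of the feasible set. List the vertices and price them.
oats only: max(87/5, 952/179) = 17.4 servings → $9.57.
chicken breast only: max(87/30, 952/240) = 3.967 servings → $7.54.
oats + chicken breast with both tight: 1.842 servings and 2.593 servings → $5.94.
The minimum over all feasible corners is $5.94.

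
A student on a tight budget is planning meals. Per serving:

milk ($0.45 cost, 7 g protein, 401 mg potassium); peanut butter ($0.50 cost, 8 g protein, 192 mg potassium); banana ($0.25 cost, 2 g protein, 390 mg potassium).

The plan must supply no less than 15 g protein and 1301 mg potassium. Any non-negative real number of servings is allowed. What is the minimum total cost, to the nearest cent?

$1.16

milk only: max(15/7, 1301/401) = 3.244 servings → $1.46.
peanut butter only: max(15/8, 1301/192) = 6.776 servings → $3.39.
banana only: max(15/2, 1301/390) = 7.5 servings → $1.88.
milk + peanut butter: the both-tight solution has a negative serving — not a feasible corner.
milk + banana with both tight: 1.685 servings and 1.604 servings → $1.16.
peanut butter + banana with both tight: 1.187 servings and 2.751 servings → $1.28.
The minimum over all feasible corners is $1.16.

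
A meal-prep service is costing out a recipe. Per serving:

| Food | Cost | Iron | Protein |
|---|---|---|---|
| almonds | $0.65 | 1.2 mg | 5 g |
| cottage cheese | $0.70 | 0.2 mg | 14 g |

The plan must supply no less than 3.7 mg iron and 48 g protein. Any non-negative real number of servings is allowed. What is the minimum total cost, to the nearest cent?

At the optimum either one food covers both requirements or two foods hit both targets exactly; no other combination can be cheaper.
almonds only: max(3.7/1.2, 48/5) = 9.6 servings → $6.24.
cottage cheese only: max(3.7/0.2, 48/14) = 18.5 servings → $12.95.
almonds + cottage cheese with both tight: 2.671 servings and 2.475 servings → $3.47.
The minimum over all feasible corners is $3.47.

$3.47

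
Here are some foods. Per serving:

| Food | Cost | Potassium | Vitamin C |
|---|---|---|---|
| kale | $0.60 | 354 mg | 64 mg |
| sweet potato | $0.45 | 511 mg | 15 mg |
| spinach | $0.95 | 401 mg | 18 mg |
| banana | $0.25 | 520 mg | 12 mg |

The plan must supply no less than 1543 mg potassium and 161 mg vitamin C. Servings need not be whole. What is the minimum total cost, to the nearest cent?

$1.71

Two binding constraints pin down two serving amounts, so the optimal mix uses at most two foods. The candidates are each food alone (scaled to the tighter of potassium/vitamin C) and each pair with both constraints tight.
kale only: max(1543/354, 161/64) = 4.359 servings → $2.62.
sweet potato only: max(1543/511, 161/15) = 10.73 servings → $4.83.
spinach only: max(1543/401, 161/18) = 8.944 servings → $8.50.
banana only: max(1543/520, 161/12) = 13.42 servings → $3.35.
kale + sweet potato with both tight: 2.158 servings and 1.524 servings → $1.98.
kale + spinach with both tight: 1.907 servings and 2.165 servings → $3.20.
kale + banana with both tight: 2.246 servings and 1.438 servings → $1.71.
sweet potato + spinach: the both-tight solution has a negative serving — not a feasible corner.
sweet potato + banana with both targets exact would need a negative amount; discard.
spinach + banana with both targets exact would need a negative amount; discard.
The minimum over all feasible corners is $1.71.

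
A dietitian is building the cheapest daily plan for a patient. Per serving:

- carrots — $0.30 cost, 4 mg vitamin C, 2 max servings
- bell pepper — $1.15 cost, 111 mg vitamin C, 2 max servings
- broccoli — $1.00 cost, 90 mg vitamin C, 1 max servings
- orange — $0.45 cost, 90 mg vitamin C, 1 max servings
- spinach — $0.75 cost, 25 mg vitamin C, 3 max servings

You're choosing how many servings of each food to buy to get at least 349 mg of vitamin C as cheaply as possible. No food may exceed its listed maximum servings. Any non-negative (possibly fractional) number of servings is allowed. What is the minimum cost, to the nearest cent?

Cost per mg of vitamin C: orange $0.0050, bell pepper $0.0104, broccoli $0.0111, spinach $0.0300, carrots $0.0750.
Take 1 serving of orange: +90.0 mg vitamin C for $0.45 (total $0.45, still need 259.0 mg).
Take 2 servings of bell pepper: +222.0 mg vitamin C for $2.30 (total $2.75, still need 37.0 mg).
Take 0.4111 servings of broccoli: +37.0 mg vitamin C for $0.41 (total $3.16, still need 0.0 mg).
Greedy by cheapest-per-mg is optimal for a single linear constraint, so the minimum cost is $3.16.

$3.16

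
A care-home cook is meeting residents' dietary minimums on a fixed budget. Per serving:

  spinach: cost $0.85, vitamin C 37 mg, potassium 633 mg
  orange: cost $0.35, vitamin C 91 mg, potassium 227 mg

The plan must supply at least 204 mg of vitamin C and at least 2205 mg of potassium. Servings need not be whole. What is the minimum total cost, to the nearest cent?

$3.00

At the optimum either one food covers both requirements or two foods hit both targets exactly; no other combination can be cheaper.
spinach only: max(204/37, 2205/633) = 5.514 servings → $4.69.
orange only: max(204/91, 2205/227) = 9.714 servings → $3.40.
spinach + orange with both tight: 3.137 servings and 0.9663 servings → $3.00.
So the least-cost plan costs $3.00.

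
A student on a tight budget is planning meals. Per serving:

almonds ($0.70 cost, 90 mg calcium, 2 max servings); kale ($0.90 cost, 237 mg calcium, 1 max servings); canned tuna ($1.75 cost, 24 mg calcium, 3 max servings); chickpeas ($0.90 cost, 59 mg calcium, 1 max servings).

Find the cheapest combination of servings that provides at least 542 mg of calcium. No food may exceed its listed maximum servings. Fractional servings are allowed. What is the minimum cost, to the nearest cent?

$8.01

Cost per mg of calcium: kale $0.0038, almonds $0.0078, chickpeas $0.0153, canned tuna $0.0729.
Take 1 serving of kale: +237.0 mg calcium for $0.90 (total $0.90, still need 305.0 mg).
Take 2 servings of almonds: +180.0 mg calcium for $1.40 (total $2.30, still need 125.0 mg).
Take 1 serving of chickpeas: +59.0 mg calcium for $0.90 (total $3.20, still need 66.0 mg).
Take 2.75 servings of canned tuna: +66.0 mg calcium for $4.81 (total $8.01, still need 0.0 mg).
Greedy by cheapest-per-mg is optimal for a single linear constraint, so the minimum cost is $8.01.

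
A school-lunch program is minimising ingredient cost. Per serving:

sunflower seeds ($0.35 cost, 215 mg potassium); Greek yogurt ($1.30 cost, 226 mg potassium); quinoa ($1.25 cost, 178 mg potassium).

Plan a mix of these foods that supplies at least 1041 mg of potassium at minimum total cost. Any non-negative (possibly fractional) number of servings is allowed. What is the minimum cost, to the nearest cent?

$1.69

Cost per mg of potassium: sunflower seeds $0.0016, Greek yogurt $0.0058, quinoa $0.0070.
With no serving limits, use only sunflower seeds: 1041 mg / 215 mg = 4.842 servings × $0.35 = $1.69.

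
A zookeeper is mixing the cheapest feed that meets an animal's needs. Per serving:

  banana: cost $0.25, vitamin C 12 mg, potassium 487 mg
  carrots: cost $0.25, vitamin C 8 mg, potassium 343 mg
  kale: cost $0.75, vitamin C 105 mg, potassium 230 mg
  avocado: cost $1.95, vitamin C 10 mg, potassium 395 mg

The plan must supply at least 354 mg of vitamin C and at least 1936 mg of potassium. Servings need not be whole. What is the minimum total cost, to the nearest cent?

Minimising a linear cost over {vitamin C ≥ 354, potassium ≥ 1936, servings ≥ 0} — the optimum is at a vertex, using one or two foods.
banana only: max(354/12, 1936/487) = 29.5 servings → $7.38.
carrots only: max(354/8, 1936/343) = 44.25 servings → $11.06.
kale only: max(354/105, 1936/230) = 8.417 servings → $6.31.
avocado only: max(354/10, 1936/395) = 35.4 servings → $69.03.
banana + carrots: intersection lies outside the first quadrant.
banana + kale with both tight: 2.519 servings and 3.084 servings → $2.94.
banana + avocado with both targets exact would need a negative amount; discard.
carrots + kale with both tight: 3.566 servings and 3.1 servings → $3.22.
carrots + avocado with both targets exact would need a negative amount; discard.
kale + avocado with both tight: 3.075 servings and 3.111 servings → $8.37.
So the least-cost plan costs $2.94.

$2.94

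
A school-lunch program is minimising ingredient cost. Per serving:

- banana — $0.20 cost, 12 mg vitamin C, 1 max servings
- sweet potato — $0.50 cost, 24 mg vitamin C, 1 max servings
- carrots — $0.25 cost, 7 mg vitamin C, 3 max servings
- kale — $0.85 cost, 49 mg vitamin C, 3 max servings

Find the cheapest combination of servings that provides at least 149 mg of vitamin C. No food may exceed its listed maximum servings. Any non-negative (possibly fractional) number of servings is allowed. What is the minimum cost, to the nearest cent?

Cost per mg of vitamin C: banana $0.0167, kale $0.0173, sweet potato $0.0208, carrots $0.0357.
Take 1 serving of banana: +12.0 mg vitamin C for $0.20 (total $0.20, still need 137.0 mg).
Take 2.796 servings of kale: +137.0 mg vitamin C for $2.38 (total $2.58, still need 0.0 mg).
Greedy by cheapest-per-mg is optimal for a single linear constraint, so the minimum cost is $2.58.

$2.58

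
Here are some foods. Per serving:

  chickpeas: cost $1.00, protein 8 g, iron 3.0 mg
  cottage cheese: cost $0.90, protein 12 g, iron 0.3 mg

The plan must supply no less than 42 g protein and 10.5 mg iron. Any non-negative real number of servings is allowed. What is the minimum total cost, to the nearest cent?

Compare the cost at each extreme point of the feasible region.
chickpeas only: max(42/8, 10.5/3.0) = 5.25 servings → $5.25.
cottage cheese only: max(42/12, 10.5/0.3) = 35 servings → $31.50.
chickpeas + cottage cheese with both tight: 3.375 servings and 1.25 servings → $4.50.
So the least-cost plan costs $4.50.

$4.50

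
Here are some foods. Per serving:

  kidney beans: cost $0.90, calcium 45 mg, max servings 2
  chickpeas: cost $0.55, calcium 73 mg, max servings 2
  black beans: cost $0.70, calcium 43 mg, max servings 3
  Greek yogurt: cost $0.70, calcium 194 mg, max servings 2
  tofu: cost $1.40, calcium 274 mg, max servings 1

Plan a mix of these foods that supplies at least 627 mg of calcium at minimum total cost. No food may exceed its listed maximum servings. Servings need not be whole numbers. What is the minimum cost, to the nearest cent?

Cost per mg of calcium: Greek yogurt $0.0036, tofu $0.0051, chickpeas $0.0075, black beans $0.0163, kidney beans $0.0200.
Take 2 servings of Greek yogurt: +388.0 mg calcium for $1.40 (total $1.40, still need 239.0 mg).
Take 0.8723 servings of tofu: +239.0 mg calcium for $1.22 (total $2.62, still need 0.0 mg).
Filling from the cheapest source first is optimal under one linear minimum: $2.62.

$2.62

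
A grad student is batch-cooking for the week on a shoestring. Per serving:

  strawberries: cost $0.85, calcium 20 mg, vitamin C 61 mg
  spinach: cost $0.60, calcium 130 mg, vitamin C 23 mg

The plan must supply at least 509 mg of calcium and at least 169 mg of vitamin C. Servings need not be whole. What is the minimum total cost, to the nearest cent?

The cheapest plan sits at a corner of the feasible region — with two constraints it uses at most two foods.
strawberries only: max(509/20, 169/61) = 25.45 servings → $21.63.
spinach only: max(509/130, 169/23) = 7.348 servings → $4.41.
strawberries + spinach with both tight: 1.374 servings and 3.704 servings → $3.39.
Cheapest feasible corner: $3.39.

$3.39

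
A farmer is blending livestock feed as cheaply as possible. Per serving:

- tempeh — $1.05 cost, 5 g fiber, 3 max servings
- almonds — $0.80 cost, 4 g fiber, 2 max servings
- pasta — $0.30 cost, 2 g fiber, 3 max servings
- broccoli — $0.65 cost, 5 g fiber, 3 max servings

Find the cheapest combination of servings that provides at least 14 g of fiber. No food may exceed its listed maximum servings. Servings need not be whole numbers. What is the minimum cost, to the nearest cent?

$1.82

Cost per g of fiber: broccoli $0.1300, pasta $0.1500, almonds $0.2000, tempeh $0.2100.
Take 2.8 servings of broccoli: +14.0 g fiber for $1.82 (total $1.82, still need 0.0 g).
Greedy by cheapest-per-g is optimal for a single linear constraint, so the minimum cost is $1.82.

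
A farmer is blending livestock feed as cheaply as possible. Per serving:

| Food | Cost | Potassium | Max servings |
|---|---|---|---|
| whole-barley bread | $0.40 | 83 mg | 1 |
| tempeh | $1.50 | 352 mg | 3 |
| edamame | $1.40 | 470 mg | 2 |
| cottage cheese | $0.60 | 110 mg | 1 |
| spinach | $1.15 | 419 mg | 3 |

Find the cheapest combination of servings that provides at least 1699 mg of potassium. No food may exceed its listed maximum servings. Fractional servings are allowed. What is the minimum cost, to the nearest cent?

Cost per mg of potassium: spinach $0.0027, edamame $0.0030, tempeh $0.0043, whole-barley bread $0.0048, cottage cheese $0.0055.
Take 3 servings of spinach: +1257.0 mg potassium for $3.45 (total $3.45, still need 442.0 mg).
Take 0.9404 servings of edamame: +442.0 mg potassium for $1.32 (total $4.77, still need 0.0 mg).
Filling from the cheapest source first is optimal under one linear minimum: $4.77.

$4.77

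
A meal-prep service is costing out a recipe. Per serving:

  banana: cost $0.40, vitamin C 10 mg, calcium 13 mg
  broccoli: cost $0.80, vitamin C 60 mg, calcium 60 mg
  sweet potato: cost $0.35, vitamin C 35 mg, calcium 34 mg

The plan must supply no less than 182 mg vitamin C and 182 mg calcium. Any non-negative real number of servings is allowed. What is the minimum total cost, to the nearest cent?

$1.87

With two linear requirements the optimum uses one or two foods; enumerate the corners.
banana only: max(182/10, 182/13) = 18.2 servings → $7.28.
broccoli only: max(182/60, 182/60) = 3.033 servings → $2.43.
sweet potato only: max(182/35, 182/34) = 5.353 servings → $1.87.
banana + broccoli with both tight: 0 servings and 3.033 servings → $2.43.
banana + sweet potato with both tight: 1.583 servings and 4.748 servings → $2.29.
broccoli + sweet potato with both tight: 3.033 servings and 0 servings → $2.43.
So the least-cost plan costs $1.87.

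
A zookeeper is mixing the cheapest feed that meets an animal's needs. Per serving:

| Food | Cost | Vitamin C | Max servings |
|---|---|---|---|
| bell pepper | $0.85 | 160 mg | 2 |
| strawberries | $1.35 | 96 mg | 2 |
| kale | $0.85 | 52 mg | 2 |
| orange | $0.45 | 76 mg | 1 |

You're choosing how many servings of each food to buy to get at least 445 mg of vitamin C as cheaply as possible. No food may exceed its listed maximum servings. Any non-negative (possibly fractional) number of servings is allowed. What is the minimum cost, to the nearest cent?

$2.84

Cost per mg of vitamin C: bell pepper $0.0053, orange $0.0059, strawberries $0.0141, kale $0.0163.
Take 2 servings of bell pepper: +320.0 mg vitamin C for $1.70 (total $1.70, still need 125.0 mg).
Take 1 serving of orange: +76.0 mg vitamin C for $0.45 (total $2.15, still need 49.0 mg).
Take 0.5104 servings of strawberries: +49.0 mg vitamin C for $0.69 (total $2.84, still need 0.0 mg).
Filling from the cheapest source first is optimal under one linear minimum: $2.84.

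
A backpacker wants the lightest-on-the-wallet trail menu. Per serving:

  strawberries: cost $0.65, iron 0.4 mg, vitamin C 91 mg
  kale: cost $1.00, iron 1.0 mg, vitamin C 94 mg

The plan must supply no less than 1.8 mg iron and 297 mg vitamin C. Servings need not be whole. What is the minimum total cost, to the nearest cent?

strawberries only: max(1.8/0.4, 297/91) = 4.5 servings → $2.92.
kale only: max(1.8/1.0, 297/94) = 3.16 servings → $3.16.
strawberries + kale with both tight: 2.393 servings and 0.8427 servings → $2.40.
Cheapest feasible corner: $2.40.

$2.40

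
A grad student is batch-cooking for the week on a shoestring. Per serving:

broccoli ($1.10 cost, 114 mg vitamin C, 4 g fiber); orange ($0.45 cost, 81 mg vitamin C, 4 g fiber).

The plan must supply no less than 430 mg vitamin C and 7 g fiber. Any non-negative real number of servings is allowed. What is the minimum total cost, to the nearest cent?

$2.39

Check every corner: each single food scaled to meet both minima, and each pair solved so both constraints bind.
broccoli only: max(430/114, 7/4) = 3.772 servings → $4.15.
orange only: max(430/81, 7/4) = 5.309 servings → $2.39.
broccoli + orange: intersection lies outside the first quadrant.
So the least-cost plan costs $2.39.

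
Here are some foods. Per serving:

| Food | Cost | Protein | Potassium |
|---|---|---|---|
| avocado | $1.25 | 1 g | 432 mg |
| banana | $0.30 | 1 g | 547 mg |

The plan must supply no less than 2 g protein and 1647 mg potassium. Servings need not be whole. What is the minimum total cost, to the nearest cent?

$0.90

avocado only: max(2/1, 1647/432) = 3.812 servings → $4.77.
banana only: max(2/1, 1647/547) = 3.011 servings → $0.90.
avocado + banana with both targets exact would need a negative amount; discard.
Cheapest feasible corner: $0.90.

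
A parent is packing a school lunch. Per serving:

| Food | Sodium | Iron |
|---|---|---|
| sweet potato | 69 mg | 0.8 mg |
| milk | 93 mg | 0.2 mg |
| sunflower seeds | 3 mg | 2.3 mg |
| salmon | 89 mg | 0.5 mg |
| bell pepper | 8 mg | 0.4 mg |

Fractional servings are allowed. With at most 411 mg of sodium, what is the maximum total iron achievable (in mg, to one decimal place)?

Iron per mg sodium: sunflower seeds 0.7667, bell pepper 0.05, sweet potato 0.01159, salmon 0.005618, milk 0.002151.
With no serving limits, spend the whole sodium allowance on sunflower seeds: 411 mg / 3 mg × 2.3 mg = 315.1 mg.

315.1 mg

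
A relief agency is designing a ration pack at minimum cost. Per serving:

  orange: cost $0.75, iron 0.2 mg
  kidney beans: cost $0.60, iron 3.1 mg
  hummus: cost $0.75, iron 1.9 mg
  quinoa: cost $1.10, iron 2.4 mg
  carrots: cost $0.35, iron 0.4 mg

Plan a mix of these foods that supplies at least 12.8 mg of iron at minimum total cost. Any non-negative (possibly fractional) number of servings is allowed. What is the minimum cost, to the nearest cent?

$2.48

Cost per mg of iron: kidney beans $0.1935, hummus $0.3947, quinoa $0.4583, carrots $0.8750, orange $3.7500.
With no serving limits, use only kidney beans: 12.8 mg / 3.1 mg = 4.129 servings × $0.60 = $2.48.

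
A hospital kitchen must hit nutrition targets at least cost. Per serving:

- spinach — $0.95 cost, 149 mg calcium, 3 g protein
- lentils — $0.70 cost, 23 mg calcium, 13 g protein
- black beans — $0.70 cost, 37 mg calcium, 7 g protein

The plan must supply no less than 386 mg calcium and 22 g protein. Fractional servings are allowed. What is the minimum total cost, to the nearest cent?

$3.09

With two linear requirements the optimum uses one or two foods; enumerate the corners.
spinach only: max(386/149, 22/3) = 7.333 servings → $6.97.
lentils only: max(386/23, 22/13) = 16.78 servings → $11.75.
black beans only: max(386/37, 22/7) = 10.43 servings → $7.30.
spinach + lentils with both tight: 2.415 servings and 1.135 servings → $3.09.
spinach + black beans with both tight: 2.026 servings and 2.275 servings → $3.52.
lentils + black beans: intersection lies outside the first quadrant.
Cheapest feasible corner: $3.09.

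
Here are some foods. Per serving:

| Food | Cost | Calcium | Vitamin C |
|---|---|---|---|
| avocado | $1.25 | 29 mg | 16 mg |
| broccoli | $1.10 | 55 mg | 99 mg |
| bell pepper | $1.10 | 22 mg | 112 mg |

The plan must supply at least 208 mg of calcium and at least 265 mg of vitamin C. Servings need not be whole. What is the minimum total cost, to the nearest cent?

$4.16

The cheapest plan sits at a corner of the feasible region — with two constraints it uses at most two foods.
avocado only: max(208/29, 265/16) = 16.56 servings → $20.70.
broccoli only: max(208/55, 265/99) = 3.782 servings → $4.16.
bell pepper only: max(208/22, 265/112) = 9.455 servings → $10.40.
avocado + broccoli with both tight: 3.022 servings and 2.188 servings → $6.18.
avocado + bell pepper with both tight: 6.031 servings and 1.504 servings → $9.19.
broccoli + bell pepper: intersection lies outside the first quadrant.
The minimum over all feasible corners is $4.16.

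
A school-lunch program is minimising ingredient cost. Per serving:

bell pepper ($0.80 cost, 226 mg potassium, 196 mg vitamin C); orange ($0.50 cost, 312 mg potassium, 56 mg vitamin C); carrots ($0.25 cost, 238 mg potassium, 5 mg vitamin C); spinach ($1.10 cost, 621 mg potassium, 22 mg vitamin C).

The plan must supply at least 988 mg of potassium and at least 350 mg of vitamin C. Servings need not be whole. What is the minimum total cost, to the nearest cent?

$2.01

Compare the cost at each extreme point of the feasible region.
bell pepper only: max(988/226, 350/196) = 4.372 servings → $3.50.
orange only: max(988/312, 350/56) = 6.25 servings → $3.12.
carrots only: max(988/238, 350/5) = 70 servings → $17.50.
spinach only: max(988/621, 350/22) = 15.91 servings → $17.50.
bell pepper + orange with both tight: 1.111 servings and 2.362 servings → $2.07.
bell pepper + carrots with both tight: 1.722 servings and 2.517 servings → $2.01.
bell pepper + spinach with both tight: 1.676 servings and 0.9812 servings → $2.42.
orange + carrots with both targets exact would need a negative amount; discard.
orange + spinach: the both-tight solution has a negative serving — not a feasible corner.
carrots + spinach: intersection lies outside the first quadrant.
The minimum over all feasible corners is $2.01.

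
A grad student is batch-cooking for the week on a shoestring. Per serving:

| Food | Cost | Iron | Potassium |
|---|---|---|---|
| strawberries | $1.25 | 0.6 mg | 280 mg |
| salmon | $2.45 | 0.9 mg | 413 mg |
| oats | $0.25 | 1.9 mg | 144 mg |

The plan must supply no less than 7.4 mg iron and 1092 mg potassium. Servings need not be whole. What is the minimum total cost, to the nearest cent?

$1.90

Compare the cost at each extreme point of the feasible region.
strawberries only: max(7.4/0.6, 1092/280) = 12.33 servings → $15.42.
salmon only: max(7.4/0.9, 1092/413) = 8.222 servings → $20.14.
oats only: max(7.4/1.9, 1092/144) = 7.583 servings → $1.90.
strawberries + salmon: the both-tight solution has a negative serving — not a feasible corner.
strawberries + oats with both tight: 2.265 servings and 3.18 servings → $3.63.
salmon + oats with both tight: 1.541 servings and 3.165 servings → $4.57.
So the least-cost plan costs $1.90.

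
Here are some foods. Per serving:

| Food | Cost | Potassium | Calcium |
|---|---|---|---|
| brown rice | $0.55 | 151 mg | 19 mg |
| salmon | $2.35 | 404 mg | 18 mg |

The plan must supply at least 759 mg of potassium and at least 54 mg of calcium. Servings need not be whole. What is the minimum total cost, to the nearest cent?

$2.76

Minimising a linear cost over {potassium ≥ 759, calcium ≥ 54, servings ≥ 0} — the optimum is at a vertex, using one or two foods.
brown rice only: max(759/151, 54/19) = 5.026 servings → $2.76.
salmon only: max(759/404, 54/18) = 3 servings → $7.05.
brown rice + salmon with both tight: 1.645 servings and 1.264 servings → $3.87.
The minimum over all feasible corners is $2.76.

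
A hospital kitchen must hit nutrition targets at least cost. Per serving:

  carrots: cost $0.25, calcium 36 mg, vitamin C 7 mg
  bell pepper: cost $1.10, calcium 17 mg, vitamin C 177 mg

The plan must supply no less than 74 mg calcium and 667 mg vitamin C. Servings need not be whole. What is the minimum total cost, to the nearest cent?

$4.20

With two linear requirements the optimum uses one or two foods; enumerate the corners.
carrots only: max(74/36, 667/7) = 95.29 servings → $23.82.
bell pepper only: max(74/17, 667/177) = 4.353 servings → $4.79.
carrots + bell pepper with both tight: 0.2813 servings and 3.757 servings → $4.20.
The minimum over all feasible corners is $4.20.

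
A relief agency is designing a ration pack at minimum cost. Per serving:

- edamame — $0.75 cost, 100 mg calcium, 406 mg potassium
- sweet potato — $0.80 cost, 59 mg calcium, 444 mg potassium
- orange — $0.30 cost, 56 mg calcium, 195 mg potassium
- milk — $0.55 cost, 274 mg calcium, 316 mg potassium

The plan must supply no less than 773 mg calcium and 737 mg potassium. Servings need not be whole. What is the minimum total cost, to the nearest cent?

For a min-cost LP with two ≥-constraints, a basic feasible solution has at most two positive variables.
edamame only: max(773/100, 737/406) = 7.73 servings → $5.80.
sweet potato only: max(773/59, 737/444) = 13.1 servings → $10.48.
orange only: max(773/56, 737/195) = 13.8 servings → $4.14.
milk only: max(773/274, 737/316) = 2.821 servings → $1.55.
edamame + sweet potato with both targets exact would need a negative amount; discard.
edamame + orange: the both-tight solution has a negative serving — not a feasible corner.
edamame + milk with both targets exact would need a negative amount; discard.
sweet potato + orange with both targets exact would need a negative amount; discard.
sweet potato + milk: the both-tight solution has a negative serving — not a feasible corner.
orange + milk: intersection lies outside the first quadrant.
So the least-cost plan costs $1.55.

$1.55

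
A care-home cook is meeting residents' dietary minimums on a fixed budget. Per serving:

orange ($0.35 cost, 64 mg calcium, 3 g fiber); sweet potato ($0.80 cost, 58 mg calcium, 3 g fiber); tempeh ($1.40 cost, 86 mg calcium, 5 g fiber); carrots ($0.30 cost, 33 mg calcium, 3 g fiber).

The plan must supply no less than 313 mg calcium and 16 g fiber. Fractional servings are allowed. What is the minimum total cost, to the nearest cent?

Minimising a linear cost over {calcium ≥ 313, fiber ≥ 16, servings ≥ 0} — the optimum is at a vertex, using one or two foods.
orange only: max(313/64, 16/3) = 5.333 servings → $1.87.
sweet potato only: max(313/58, 16/3) = 5.397 servings → $4.32.
tempeh only: max(313/86, 16/5) = 3.64 servings → $5.10.
carrots only: max(313/33, 16/3) = 9.485 servings → $2.85.
orange + sweet potato with both tight: 0.6111 servings and 4.722 servings → $3.99.
orange + tempeh with both tight: 3.048 servings and 1.371 servings → $2.99.
orange + carrots with both tight: 4.419 servings and 0.914 servings → $1.82.
sweet potato + tempeh with both targets exact would need a negative amount; discard.
sweet potato + carrots: intersection lies outside the first quadrant.
tempeh + carrots: the both-tight solution has a negative serving — not a feasible corner.
The minimum over all feasible corners is $1.82.

$1.82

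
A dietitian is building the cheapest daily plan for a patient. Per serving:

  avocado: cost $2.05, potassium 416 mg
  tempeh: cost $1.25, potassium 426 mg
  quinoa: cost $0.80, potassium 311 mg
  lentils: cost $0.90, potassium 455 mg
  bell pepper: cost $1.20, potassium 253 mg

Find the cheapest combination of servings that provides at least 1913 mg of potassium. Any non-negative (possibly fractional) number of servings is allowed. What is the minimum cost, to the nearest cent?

$3.78

Cost per mg of potassium: lentils $0.0020, quinoa $0.0026, tempeh $0.0029, bell pepper $0.0047, avocado $0.0049.
With no serving limits, use only lentils: 1913 mg / 455 mg = 4.204 servings × $0.90 = $3.78.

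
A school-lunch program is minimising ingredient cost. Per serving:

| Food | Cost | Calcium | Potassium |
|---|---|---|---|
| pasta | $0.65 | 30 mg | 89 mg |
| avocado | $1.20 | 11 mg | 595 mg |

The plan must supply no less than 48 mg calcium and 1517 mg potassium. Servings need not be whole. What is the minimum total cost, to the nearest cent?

$3.39

At the optimum either one food covers both requirements or two foods hit both targets exactly; no other combination can be cheaper.
pasta only: max(48/30, 1517/89) = 17.04 servings → $11.08.
avocado only: max(48/11, 1517/595) = 4.364 servings → $5.24.
pasta + avocado with both tight: 0.7038 servings and 2.444 servings → $3.39.
Cheapest feasible corner: $3.39.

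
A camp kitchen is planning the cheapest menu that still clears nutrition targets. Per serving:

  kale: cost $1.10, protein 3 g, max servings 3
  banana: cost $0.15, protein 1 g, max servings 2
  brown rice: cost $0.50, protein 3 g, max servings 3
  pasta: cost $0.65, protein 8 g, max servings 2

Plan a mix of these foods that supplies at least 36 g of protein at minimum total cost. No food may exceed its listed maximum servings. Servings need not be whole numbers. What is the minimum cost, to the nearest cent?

$6.40

Cost per g of protein: pasta $0.0813, banana $0.1500, brown rice $0.1667, kale $0.3667.
Take 2 servings of pasta: +16.0 g protein for $1.30 (total $1.30, still need 20.0 g).
Take 2 servings of banana: +2.0 g protein for $0.30 (total $1.60, still need 18.0 g).
Take 3 servings of brown rice: +9.0 g protein for $1.50 (total $3.10, still need 9.0 g).
Take 3 servings of kale: +9.0 g protein for $3.30 (total $6.40, still need 0.0 g).
Greedy by cheapest-per-g is optimal for a single linear constraint, so the minimum cost is $6.40.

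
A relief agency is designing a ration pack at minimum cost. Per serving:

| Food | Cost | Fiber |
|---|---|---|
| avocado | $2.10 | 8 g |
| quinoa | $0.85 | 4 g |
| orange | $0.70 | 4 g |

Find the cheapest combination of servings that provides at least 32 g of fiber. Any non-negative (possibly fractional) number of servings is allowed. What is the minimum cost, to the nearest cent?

Cost per g of fiber: orange $0.1750, quinoa $0.2125, avocado $0.2625.
With no serving limits, use only orange: 32 g / 4 g = 8 servings × $0.70 = $5.60.

$5.60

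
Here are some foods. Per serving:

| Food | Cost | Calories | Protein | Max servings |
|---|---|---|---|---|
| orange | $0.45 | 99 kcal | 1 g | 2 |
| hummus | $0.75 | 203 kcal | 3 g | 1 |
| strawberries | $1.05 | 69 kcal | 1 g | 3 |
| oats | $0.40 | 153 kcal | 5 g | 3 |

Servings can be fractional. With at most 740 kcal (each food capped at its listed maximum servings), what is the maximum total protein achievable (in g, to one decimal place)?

Protein per kcal: oats 0.03268, hummus 0.01478, strawberries 0.01449, orange 0.0101.
Take 3 servings of oats: uses 459 kcal, +15.0 g protein (running total 15.0 g).
Take 1 serving of hummus: uses 203 kcal, +3.0 g protein (running total 18.0 g).
Take 1.13 servings of strawberries: uses 78 kcal, +1.1 g protein (running total 19.1 g).
Filling greedily by protein-per-kcal is optimal for one linear limit, giving 19.1 g.

19.1 g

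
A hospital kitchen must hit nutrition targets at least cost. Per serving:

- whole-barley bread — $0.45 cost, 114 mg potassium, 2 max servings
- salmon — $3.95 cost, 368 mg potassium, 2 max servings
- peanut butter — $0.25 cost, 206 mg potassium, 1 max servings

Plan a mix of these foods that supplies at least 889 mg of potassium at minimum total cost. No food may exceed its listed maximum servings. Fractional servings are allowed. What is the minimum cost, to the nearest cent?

$6.03

Cost per mg of potassium: peanut butter $0.0012, whole-barley bread $0.0039, salmon $0.0107.
Take 1 serving of peanut butter: +206.0 mg potassium for $0.25 (total $0.25, still need 683.0 mg).
Take 2 servings of whole-barley bread: +228.0 mg potassium for $0.90 (total $1.15, still need 455.0 mg).
Take 1.236 servings of salmon: +455.0 mg potassium for $4.88 (total $6.03, still need 0.0 mg).
Greedy by cheapest-per-mg is optimal for a single linear constraint, so the minimum cost is $6.03.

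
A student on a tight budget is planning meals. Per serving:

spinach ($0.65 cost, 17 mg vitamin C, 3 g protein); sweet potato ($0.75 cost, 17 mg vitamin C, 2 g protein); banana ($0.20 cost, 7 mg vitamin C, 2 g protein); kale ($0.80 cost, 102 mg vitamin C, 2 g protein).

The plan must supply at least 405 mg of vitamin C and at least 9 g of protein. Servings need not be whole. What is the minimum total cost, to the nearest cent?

$3.26

Check every corner: each single food scaled to meet both minima, and each pair solved so both constraints bind.
spinach only: max(405/17, 9/3) = 23.82 servings → $15.49.
sweet potato only: max(405/17, 9/2) = 23.82 servings → $17.87.
banana only: max(405/7, 9/2) = 57.86 servings → $11.57.
kale only: max(405/102, 9/2) = 4.5 servings → $3.60.
spinach + sweet potato: the both-tight solution has a negative serving — not a feasible corner.
spinach + banana: intersection lies outside the first quadrant.
spinach + kale with both tight: 0.3971 servings and 3.904 servings → $3.38.
sweet potato + banana: the both-tight solution has a negative serving — not a feasible corner.
sweet potato + kale with both tight: 0.6353 servings and 3.865 servings → $3.57.
banana + kale with both tight: 0.5684 servings and 3.932 servings → $3.26.
So the least-cost plan costs $3.26.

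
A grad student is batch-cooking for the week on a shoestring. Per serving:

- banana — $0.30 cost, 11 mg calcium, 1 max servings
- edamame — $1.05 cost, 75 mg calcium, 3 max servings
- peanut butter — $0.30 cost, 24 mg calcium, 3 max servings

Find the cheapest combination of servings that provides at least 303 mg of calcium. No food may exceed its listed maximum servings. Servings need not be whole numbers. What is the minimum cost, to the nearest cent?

$4.21

Cost per mg of calcium: peanut butter $0.0125, edamame $0.0140, banana $0.0273.
Take 3 servings of peanut butter: +72.0 mg calcium for $0.90 (total $0.90, still need 231.0 mg).
Take 3 servings of edamame: +225.0 mg calcium for $3.15 (total $4.05, still need 6.0 mg).
Take 0.5455 servings of banana: +6.0 mg calcium for $0.16 (total $4.21, still need 0.0 mg).
Filling from the cheapest source first is optimal under one linear minimum: $4.21.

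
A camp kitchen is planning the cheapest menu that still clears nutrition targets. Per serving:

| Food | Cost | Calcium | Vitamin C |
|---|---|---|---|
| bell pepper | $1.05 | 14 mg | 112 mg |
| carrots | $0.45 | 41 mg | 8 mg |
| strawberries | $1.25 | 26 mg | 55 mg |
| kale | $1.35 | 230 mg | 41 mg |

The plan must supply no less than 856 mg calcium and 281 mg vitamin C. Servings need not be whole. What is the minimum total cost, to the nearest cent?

$6.16

bell pepper only: max(856/14, 281/112) = 61.14 servings → $64.20.
carrots only: max(856/41, 281/8) = 35.12 servings → $15.81.
strawberries only: max(856/26, 281/55) = 32.92 servings → $41.15.
kale only: max(856/230, 281/41) = 6.854 servings → $9.25.
bell pepper + carrots with both tight: 1.043 servings and 20.52 servings → $10.33.
bell pepper + strawberries with both targets exact would need a negative amount; discard.
bell pepper + kale with both tight: 1.173 servings and 3.65 servings → $6.16.
carrots + strawberries with both tight: 19.43 servings and 2.283 servings → $11.60.
carrots + kale with both targets exact would need a negative amount; discard.
strawberries + kale with both tight: 2.55 servings and 3.434 servings → $7.82.
So the least-cost plan costs $6.16.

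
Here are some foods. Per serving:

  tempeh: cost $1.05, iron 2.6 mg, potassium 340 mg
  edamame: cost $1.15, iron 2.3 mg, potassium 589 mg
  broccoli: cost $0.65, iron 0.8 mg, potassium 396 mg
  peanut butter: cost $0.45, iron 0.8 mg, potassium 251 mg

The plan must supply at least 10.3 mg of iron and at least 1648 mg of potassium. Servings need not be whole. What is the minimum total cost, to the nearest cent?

$4.39

Minimising a linear cost over {iron ≥ 10.3, potassium ≥ 1648, servings ≥ 0} — the optimum is at a vertex, using one or two foods.
tempeh only: max(10.3/2.6, 1648/340) = 4.847 servings → $5.09.
edamame only: max(10.3/2.3, 1648/589) = 4.478 servings → $5.15.
broccoli only: max(10.3/0.8, 1648/396) = 12.88 servings → $8.37.
peanut butter only: max(10.3/0.8, 1648/251) = 12.88 servings → $5.79.
tempeh + edamame with both tight: 3.037 servings and 1.045 servings → $4.39.
tempeh + broccoli with both tight: 3.644 servings and 1.033 servings → $4.50.
tempeh + peanut butter with both tight: 3.329 servings and 2.057 servings → $4.42.
edamame + broccoli: intersection lies outside the first quadrant.
edamame + peanut butter: the both-tight solution has a negative serving — not a feasible corner.
broccoli + peanut butter: the both-tight solution has a negative serving — not a feasible corner.
The minimum over all feasible corners is $4.39.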